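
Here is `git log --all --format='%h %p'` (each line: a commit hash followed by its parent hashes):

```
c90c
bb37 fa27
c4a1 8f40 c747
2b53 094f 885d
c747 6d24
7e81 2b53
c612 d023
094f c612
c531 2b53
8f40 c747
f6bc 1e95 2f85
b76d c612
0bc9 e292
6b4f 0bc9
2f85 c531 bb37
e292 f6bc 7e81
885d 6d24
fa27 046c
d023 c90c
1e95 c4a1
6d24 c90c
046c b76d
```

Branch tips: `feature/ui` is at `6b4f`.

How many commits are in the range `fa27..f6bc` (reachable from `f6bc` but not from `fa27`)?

12

Reachable from f6bc: {046c, 094f, 1e95, 2b53, 2f85, 6d24, 885d, 8f40, b76d, bb37, c4a1, c531, c612, c747, c90c, d023, f6bc, fa27}.
Reachable from fa27: {046c, b76d, c612, c90c, d023, fa27}.
In f6bc's history but not fa27's: {094f, 1e95, 2b53, 2f85, 6d24, 885d, 8f40, bb37, c4a1, c531, c747, f6bc} — 12 commits.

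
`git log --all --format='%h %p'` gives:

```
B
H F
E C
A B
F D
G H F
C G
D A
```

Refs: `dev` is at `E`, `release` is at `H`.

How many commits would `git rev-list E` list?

Walking parent pointers from E: reachable set = {A, B, C, D, E, F, G, H}.
That is 8 commits.

8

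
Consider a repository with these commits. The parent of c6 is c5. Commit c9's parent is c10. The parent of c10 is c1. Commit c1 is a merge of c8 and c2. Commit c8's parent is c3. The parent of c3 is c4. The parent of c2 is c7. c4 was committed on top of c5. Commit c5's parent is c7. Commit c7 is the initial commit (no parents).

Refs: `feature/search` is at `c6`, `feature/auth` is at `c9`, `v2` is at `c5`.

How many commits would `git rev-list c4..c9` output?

6

Reachable from c9: {c1, c10, c2, c3, c4, c5, c7, c8, c9}.
Reachable from c4: {c4, c5, c7}.
In c9's history but not c4's: {c1, c10, c2, c3, c8, c9} — 6 commits.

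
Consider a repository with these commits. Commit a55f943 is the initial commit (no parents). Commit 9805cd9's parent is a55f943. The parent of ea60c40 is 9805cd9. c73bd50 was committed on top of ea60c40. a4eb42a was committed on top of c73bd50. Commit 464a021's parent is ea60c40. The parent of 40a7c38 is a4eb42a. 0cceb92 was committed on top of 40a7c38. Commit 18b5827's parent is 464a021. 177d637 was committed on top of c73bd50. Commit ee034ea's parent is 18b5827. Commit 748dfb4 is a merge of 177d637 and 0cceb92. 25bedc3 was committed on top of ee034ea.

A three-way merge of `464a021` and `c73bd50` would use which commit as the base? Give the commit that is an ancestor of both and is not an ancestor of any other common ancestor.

Ancestors of 464a021: {464a021, 9805cd9, a55f943, ea60c40}.
Ancestors of c73bd50: {9805cd9, a55f943, c73bd50, ea60c40}.
Common ancestors: {9805cd9, a55f943, ea60c40}.
Among these, ea60c40 is not an ancestor of any other common ancestor — it is the merge base.

ea60c40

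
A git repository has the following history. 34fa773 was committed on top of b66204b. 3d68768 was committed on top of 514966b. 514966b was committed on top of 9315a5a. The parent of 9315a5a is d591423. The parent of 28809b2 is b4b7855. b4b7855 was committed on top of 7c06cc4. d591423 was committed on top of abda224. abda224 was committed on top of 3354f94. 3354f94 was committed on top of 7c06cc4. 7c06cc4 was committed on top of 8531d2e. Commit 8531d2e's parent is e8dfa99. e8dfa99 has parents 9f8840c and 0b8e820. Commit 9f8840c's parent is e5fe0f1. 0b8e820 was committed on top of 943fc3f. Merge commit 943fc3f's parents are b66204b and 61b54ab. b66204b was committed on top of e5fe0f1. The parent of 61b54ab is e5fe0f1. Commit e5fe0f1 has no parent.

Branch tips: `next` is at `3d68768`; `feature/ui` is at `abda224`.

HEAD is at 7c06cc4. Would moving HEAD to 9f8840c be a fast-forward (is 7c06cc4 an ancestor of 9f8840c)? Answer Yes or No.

No

A fast-forward from 7c06cc4 to 9f8840c is possible iff 7c06cc4 is an ancestor of 9f8840c.
Ancestors of 9f8840c: {9f8840c, e5fe0f1}.
7c06cc4 is not among them, so fast-forward is not possible.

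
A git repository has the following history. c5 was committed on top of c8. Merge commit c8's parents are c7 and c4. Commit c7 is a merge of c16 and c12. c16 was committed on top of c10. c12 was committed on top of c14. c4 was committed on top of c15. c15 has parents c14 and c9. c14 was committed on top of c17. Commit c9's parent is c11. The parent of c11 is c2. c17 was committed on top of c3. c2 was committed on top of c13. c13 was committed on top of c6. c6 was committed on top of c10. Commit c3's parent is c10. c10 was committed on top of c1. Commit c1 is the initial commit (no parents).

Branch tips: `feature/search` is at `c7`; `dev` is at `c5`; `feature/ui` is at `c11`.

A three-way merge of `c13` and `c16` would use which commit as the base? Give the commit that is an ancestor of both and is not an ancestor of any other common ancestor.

c10

Ancestors of c13: {c1, c10, c13, c6}.
Ancestors of c16: {c1, c10, c16}.
Common ancestors: {c1, c10}.
Among these, c10 is not an ancestor of any other common ancestor — it is the merge base.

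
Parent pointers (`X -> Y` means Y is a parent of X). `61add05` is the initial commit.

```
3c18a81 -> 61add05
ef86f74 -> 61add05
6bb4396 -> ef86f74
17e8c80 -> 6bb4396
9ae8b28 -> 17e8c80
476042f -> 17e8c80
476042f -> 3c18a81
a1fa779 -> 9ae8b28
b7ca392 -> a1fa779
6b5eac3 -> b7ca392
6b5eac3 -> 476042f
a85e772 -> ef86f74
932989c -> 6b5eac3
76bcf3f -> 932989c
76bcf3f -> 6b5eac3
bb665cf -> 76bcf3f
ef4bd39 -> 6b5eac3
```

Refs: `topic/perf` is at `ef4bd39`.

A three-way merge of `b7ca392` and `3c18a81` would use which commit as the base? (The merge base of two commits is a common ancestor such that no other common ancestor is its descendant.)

61add05

Ancestors of b7ca392: {17e8c80, 61add05, 6bb4396, 9ae8b28, a1fa779, b7ca392, ef86f74}.
Ancestors of 3c18a81: {3c18a81, 61add05}.
Common ancestors: {61add05}.
The only common ancestor is 61add05, so it is the merge base.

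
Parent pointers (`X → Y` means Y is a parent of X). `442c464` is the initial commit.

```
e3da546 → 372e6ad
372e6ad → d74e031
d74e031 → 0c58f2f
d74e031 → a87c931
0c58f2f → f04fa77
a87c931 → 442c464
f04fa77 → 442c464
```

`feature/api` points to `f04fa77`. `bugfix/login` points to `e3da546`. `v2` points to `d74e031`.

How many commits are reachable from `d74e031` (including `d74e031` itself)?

Walking parent pointers from d74e031: reachable set = {0c58f2f, 442c464, a87c931, d74e031, f04fa77}.
That is 5 commits.

5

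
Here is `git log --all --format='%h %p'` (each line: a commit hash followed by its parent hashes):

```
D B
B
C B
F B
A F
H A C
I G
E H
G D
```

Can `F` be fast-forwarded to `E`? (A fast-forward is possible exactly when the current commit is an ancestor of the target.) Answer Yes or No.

A fast-forward from F to E is possible iff F is an ancestor of E.
Ancestors of E: {A, B, C, E, F, H}.
F is among them, so fast-forward is possible.

Yes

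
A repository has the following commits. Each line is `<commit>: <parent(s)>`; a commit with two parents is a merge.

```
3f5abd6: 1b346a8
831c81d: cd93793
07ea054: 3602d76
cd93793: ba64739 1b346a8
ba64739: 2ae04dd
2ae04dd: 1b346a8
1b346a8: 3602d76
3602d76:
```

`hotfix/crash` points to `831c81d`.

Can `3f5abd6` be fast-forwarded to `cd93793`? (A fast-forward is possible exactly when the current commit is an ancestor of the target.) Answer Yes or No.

No

A fast-forward from 3f5abd6 to cd93793 is possible iff 3f5abd6 is an ancestor of cd93793.
Ancestors of cd93793: {1b346a8, 2ae04dd, 3602d76, ba64739, cd93793}.
3f5abd6 is not among them, so fast-forward is not possible.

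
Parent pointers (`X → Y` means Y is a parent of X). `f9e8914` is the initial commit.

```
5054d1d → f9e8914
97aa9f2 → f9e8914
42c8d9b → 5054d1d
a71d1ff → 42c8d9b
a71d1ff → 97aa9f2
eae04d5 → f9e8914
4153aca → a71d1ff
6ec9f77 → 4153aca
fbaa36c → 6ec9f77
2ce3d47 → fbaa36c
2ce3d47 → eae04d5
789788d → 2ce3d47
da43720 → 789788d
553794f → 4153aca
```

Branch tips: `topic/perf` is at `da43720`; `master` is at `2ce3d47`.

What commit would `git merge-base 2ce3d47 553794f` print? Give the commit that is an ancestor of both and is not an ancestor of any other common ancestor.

4153aca

Ancestors of 2ce3d47: {2ce3d47, 4153aca, 42c8d9b, 5054d1d, 6ec9f77, 97aa9f2, a71d1ff, eae04d5, f9e8914, fbaa36c}.
Ancestors of 553794f: {4153aca, 42c8d9b, 5054d1d, 553794f, 97aa9f2, a71d1ff, f9e8914}.
Common ancestors: {4153aca, 42c8d9b, 5054d1d, 97aa9f2, a71d1ff, f9e8914}.
Among these, 4153aca is not an ancestor of any other common ancestor — it is the merge base.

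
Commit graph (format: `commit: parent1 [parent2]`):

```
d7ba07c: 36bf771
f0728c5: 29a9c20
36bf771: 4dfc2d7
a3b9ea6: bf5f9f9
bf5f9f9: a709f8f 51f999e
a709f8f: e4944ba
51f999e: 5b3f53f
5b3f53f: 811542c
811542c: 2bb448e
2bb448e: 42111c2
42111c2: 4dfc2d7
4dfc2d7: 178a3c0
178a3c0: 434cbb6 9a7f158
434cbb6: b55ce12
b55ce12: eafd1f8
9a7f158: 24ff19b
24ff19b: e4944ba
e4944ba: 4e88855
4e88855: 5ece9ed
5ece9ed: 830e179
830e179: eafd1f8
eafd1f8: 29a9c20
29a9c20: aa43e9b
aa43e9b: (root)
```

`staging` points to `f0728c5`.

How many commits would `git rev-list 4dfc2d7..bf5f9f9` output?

7

Reachable from bf5f9f9: {178a3c0, 24ff19b, 29a9c20, 2bb448e, 42111c2, 434cbb6, 4dfc2d7, 4e88855, 51f999e, 5b3f53f, 5ece9ed, 811542c, 830e179, 9a7f158, a709f8f, aa43e9b, b55ce12, bf5f9f9, e4944ba, eafd1f8}.
Reachable from 4dfc2d7: {178a3c0, 24ff19b, 29a9c20, 434cbb6, 4dfc2d7, 4e88855, 5ece9ed, 830e179, 9a7f158, aa43e9b, b55ce12, e4944ba, eafd1f8}.
In bf5f9f9's history but not 4dfc2d7's: {2bb448e, 42111c2, 51f999e, 5b3f53f, 811542c, a709f8f, bf5f9f9} — 7 commits.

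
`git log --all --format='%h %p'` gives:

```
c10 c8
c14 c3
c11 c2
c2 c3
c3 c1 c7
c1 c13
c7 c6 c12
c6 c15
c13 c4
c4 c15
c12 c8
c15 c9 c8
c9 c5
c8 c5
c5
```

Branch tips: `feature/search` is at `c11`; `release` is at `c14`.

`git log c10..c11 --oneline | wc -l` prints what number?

11

Reachable from c11: {c1, c11, c12, c13, c15, c2, c3, c4, c5, c6, c7, c8, c9}.
Reachable from c10: {c10, c5, c8}.
In c11's history but not c10's: {c1, c11, c12, c13, c15, c2, c3, c4, c6, c7, c9} — 11 commits.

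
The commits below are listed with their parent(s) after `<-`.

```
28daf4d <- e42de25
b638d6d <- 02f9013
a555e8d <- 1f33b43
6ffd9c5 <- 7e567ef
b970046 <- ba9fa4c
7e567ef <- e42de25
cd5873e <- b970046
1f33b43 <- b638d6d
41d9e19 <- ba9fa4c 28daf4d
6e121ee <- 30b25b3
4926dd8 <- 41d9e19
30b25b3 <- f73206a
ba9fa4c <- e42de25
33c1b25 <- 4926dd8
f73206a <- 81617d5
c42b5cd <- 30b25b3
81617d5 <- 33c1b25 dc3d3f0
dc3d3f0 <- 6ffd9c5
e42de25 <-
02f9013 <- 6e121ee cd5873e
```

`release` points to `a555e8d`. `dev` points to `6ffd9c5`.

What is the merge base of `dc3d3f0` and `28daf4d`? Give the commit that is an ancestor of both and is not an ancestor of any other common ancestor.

Ancestors of dc3d3f0: {6ffd9c5, 7e567ef, dc3d3f0, e42de25}.
Ancestors of 28daf4d: {28daf4d, e42de25}.
Common ancestors: {e42de25}.
The only common ancestor is e42de25, so it is the merge base.

e42de25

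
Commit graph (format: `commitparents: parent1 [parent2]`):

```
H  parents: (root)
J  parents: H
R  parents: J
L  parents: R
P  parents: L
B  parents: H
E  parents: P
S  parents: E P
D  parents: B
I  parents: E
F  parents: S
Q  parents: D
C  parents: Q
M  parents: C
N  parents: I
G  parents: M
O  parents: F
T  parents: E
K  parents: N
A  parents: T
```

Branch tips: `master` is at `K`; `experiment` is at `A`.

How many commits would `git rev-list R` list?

3

Walking parent pointers from R: reachable set = {H, J, R}.
That is 3 commits.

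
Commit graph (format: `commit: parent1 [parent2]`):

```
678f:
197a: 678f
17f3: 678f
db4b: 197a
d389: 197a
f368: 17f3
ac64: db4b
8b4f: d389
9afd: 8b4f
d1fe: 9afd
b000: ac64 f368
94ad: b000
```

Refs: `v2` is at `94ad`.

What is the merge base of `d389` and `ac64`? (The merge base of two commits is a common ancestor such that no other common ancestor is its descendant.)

197a

Ancestors of d389: {197a, 678f, d389}.
Ancestors of ac64: {197a, 678f, ac64, db4b}.
Common ancestors: {197a, 678f}.
Among these, 197a is not an ancestor of any other common ancestor — it is the merge base.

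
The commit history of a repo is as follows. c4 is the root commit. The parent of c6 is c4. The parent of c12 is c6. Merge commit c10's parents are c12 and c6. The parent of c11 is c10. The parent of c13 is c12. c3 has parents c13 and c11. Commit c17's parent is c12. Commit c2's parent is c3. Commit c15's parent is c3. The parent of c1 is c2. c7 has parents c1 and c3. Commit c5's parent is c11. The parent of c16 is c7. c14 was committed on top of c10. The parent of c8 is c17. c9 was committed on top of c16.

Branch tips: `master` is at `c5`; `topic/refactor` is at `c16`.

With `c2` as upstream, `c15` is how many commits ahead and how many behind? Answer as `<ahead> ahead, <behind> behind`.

Reachable from c15: {c10, c11, c12, c13, c15, c3, c4, c6}.
Reachable from c2: {c10, c11, c12, c13, c2, c3, c4, c6}.
Only in c15's history (ahead): {c15} — 1.
Only in c2's history (behind): {c2} — 1.

1 ahead, 1 behind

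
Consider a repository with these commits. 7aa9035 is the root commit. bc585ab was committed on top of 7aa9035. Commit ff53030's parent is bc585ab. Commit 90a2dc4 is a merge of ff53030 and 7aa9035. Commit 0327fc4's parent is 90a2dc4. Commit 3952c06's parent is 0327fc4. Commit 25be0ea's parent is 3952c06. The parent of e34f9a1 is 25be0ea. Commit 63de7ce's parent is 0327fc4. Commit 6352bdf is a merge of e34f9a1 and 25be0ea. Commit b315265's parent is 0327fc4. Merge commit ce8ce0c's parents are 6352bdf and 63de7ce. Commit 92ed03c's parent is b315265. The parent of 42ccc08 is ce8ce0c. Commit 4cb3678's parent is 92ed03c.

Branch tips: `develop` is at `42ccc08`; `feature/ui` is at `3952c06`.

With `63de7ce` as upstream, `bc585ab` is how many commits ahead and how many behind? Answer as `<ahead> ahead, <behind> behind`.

Reachable from bc585ab: {7aa9035, bc585ab}.
Reachable from 63de7ce: {0327fc4, 63de7ce, 7aa9035, 90a2dc4, bc585ab, ff53030}.
Only in bc585ab's history (ahead): {} — 0.
Only in 63de7ce's history (behind): {0327fc4, 63de7ce, 90a2dc4, ff53030} — 4.

0 ahead, 4 behind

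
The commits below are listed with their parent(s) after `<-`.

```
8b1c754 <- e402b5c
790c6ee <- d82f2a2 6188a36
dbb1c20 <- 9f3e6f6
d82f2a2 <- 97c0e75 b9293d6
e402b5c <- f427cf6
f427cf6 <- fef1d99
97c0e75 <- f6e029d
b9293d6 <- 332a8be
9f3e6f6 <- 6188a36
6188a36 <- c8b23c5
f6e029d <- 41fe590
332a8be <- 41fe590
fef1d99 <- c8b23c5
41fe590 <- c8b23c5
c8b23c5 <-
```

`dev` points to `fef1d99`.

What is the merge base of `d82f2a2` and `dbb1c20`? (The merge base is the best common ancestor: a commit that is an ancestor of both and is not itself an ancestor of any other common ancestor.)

Ancestors of d82f2a2: {332a8be, 41fe590, 97c0e75, b9293d6, c8b23c5, d82f2a2, f6e029d}.
Ancestors of dbb1c20: {6188a36, 9f3e6f6, c8b23c5, dbb1c20}.
Common ancestors: {c8b23c5}.
The only common ancestor is c8b23c5, so it is the merge base.

c8b23c5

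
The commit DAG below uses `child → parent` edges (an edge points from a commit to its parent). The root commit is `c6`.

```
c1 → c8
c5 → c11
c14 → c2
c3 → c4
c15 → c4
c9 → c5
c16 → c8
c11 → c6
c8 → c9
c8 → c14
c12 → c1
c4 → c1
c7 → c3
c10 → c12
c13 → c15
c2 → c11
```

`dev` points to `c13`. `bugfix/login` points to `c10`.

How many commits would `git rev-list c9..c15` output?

6

Reachable from c15: {c1, c11, c14, c15, c2, c4, c5, c6, c8, c9}.
Reachable from c9: {c11, c5, c6, c9}.
In c15's history but not c9's: {c1, c14, c15, c2, c4, c8} — 6 commits.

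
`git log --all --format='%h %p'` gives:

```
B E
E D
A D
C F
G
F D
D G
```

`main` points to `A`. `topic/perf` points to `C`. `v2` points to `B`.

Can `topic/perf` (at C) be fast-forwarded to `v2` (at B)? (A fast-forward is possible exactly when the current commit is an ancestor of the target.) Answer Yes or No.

No

A fast-forward from C to B is possible iff C is an ancestor of B.
Ancestors of B: {B, D, E, G}.
C is not among them, so fast-forward is not possible.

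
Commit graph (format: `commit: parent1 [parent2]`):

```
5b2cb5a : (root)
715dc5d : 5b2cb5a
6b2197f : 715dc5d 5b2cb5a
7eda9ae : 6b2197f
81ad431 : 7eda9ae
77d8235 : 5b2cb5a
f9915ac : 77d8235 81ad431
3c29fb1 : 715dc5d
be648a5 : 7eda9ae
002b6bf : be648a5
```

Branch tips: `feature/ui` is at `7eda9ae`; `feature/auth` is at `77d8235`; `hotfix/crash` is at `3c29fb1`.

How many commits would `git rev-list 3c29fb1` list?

Walking parent pointers from 3c29fb1: reachable set = {3c29fb1, 5b2cb5a, 715dc5d}.
That is 3 commits.

3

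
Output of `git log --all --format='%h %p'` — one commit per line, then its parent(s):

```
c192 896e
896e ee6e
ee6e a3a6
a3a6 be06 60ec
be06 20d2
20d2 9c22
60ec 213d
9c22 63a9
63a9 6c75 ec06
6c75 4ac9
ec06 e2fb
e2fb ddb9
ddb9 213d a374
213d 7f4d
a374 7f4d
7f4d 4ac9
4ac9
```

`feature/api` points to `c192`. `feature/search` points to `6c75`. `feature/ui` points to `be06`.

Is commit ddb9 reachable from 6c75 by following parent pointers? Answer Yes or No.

Ancestors of 6c75: {4ac9, 6c75}.
ddb9 is not in that set, so it is not an ancestor of 6c75.

No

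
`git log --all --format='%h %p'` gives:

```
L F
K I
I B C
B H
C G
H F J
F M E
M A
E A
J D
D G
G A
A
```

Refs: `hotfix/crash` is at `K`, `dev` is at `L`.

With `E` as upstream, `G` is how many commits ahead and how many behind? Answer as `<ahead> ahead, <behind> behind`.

1 ahead, 1 behind

Reachable from G: {A, G}.
Reachable from E: {A, E}.
Only in G's history (ahead): {G} — 1.
Only in E's history (behind): {E} — 1.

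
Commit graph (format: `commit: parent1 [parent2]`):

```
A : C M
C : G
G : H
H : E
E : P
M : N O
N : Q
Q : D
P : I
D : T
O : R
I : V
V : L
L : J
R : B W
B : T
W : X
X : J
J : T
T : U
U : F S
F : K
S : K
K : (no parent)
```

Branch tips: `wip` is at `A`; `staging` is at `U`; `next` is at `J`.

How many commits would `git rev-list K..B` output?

Reachable from B: {B, F, K, S, T, U}.
Reachable from K: {K}.
In B's history but not K's: {B, F, S, T, U} — 5 commits.

5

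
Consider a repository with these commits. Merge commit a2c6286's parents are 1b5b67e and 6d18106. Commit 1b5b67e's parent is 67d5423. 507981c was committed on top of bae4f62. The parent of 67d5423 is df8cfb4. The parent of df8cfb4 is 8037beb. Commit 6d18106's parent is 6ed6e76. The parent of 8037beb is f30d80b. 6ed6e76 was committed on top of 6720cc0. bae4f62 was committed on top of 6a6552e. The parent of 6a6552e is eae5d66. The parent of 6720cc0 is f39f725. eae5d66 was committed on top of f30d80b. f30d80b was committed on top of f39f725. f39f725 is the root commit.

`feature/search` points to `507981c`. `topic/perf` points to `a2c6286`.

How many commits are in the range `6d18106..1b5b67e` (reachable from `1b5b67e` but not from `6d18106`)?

5

Reachable from 1b5b67e: {1b5b67e, 67d5423, 8037beb, df8cfb4, f30d80b, f39f725}.
Reachable from 6d18106: {6720cc0, 6d18106, 6ed6e76, f39f725}.
In 1b5b67e's history but not 6d18106's: {1b5b67e, 67d5423, 8037beb, df8cfb4, f30d80b} — 5 commits.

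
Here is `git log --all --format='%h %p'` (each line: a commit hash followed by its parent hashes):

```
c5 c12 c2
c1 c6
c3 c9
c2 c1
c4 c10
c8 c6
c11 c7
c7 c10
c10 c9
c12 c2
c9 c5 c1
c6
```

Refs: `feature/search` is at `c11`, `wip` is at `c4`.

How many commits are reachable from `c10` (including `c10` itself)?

7

Walking parent pointers from c10: reachable set = {c1, c10, c12, c2, c5, c6, c9}.
That is 7 commits.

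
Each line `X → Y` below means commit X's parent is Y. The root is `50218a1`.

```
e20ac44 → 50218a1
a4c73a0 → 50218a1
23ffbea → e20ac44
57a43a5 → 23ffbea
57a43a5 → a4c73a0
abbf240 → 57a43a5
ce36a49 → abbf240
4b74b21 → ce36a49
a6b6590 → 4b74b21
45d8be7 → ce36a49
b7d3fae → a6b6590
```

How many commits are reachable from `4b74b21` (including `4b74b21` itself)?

8

Walking parent pointers from 4b74b21: reachable set = {23ffbea, 4b74b21, 50218a1, 57a43a5, a4c73a0, abbf240, ce36a49, e20ac44}.
That is 8 commits.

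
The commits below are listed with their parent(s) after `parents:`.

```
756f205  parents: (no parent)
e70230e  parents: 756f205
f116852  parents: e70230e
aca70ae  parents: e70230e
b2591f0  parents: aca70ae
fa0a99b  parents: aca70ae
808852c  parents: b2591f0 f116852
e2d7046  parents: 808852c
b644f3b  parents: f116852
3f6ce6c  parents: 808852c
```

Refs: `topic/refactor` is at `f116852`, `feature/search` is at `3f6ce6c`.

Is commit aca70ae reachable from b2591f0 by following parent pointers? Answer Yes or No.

Yes

Ancestors of b2591f0 (commits reachable by following parents): {756f205, aca70ae, b2591f0, e70230e}.
aca70ae is in that set, so it is an ancestor of b2591f0.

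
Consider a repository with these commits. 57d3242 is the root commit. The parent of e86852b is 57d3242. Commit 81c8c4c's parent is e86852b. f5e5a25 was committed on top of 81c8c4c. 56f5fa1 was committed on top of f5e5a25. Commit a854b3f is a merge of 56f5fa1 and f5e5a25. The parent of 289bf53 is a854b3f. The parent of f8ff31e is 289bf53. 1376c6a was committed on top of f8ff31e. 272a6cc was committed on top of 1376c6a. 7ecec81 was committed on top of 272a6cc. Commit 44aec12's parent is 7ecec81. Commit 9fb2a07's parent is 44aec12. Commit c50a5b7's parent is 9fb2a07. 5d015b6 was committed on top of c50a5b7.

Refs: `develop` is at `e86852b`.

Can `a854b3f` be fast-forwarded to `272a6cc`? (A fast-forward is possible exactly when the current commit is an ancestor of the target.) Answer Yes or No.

A fast-forward from a854b3f to 272a6cc is possible iff a854b3f is an ancestor of 272a6cc.
Ancestors of 272a6cc: {1376c6a, 272a6cc, 289bf53, 56f5fa1, 57d3242, 81c8c4c, a854b3f, e86852b, f5e5a25, f8ff31e}.
a854b3f is among them, so fast-forward is possible.

Yes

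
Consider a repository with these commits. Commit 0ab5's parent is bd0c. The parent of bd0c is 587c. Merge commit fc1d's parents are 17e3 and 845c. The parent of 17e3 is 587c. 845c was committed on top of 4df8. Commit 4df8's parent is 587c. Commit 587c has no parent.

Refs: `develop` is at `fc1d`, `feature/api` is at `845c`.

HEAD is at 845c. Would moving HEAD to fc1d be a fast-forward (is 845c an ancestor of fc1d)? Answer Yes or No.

A fast-forward from 845c to fc1d is possible iff 845c is an ancestor of fc1d.
Ancestors of fc1d: {17e3, 4df8, 587c, 845c, fc1d}.
845c is among them, so fast-forward is possible.

Yes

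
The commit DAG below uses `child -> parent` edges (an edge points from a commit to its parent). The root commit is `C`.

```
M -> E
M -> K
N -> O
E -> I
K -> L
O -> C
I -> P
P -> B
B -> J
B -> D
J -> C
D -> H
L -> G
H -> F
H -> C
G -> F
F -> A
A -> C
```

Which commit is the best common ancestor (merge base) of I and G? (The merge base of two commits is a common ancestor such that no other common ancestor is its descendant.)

Ancestors of I: {A, B, C, D, F, H, I, J, P}.
Ancestors of G: {A, C, F, G}.
Common ancestors: {A, C, F}.
Among these, F is not an ancestor of any other common ancestor — it is the merge base.

F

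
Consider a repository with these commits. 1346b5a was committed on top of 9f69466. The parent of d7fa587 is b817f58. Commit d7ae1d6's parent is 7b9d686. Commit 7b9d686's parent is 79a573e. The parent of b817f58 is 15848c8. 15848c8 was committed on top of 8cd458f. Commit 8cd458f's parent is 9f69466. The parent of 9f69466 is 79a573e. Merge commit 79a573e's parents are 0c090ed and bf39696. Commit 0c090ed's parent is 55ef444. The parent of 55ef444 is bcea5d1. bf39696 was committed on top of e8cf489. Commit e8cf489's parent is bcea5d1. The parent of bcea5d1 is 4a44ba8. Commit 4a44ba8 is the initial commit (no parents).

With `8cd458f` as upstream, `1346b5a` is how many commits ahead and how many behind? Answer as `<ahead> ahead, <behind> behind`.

Reachable from 1346b5a: {0c090ed, 1346b5a, 4a44ba8, 55ef444, 79a573e, 9f69466, bcea5d1, bf39696, e8cf489}.
Reachable from 8cd458f: {0c090ed, 4a44ba8, 55ef444, 79a573e, 8cd458f, 9f69466, bcea5d1, bf39696, e8cf489}.
Only in 1346b5a's history (ahead): {1346b5a} — 1.
Only in 8cd458f's history (behind): {8cd458f} — 1.

1 ahead, 1 behind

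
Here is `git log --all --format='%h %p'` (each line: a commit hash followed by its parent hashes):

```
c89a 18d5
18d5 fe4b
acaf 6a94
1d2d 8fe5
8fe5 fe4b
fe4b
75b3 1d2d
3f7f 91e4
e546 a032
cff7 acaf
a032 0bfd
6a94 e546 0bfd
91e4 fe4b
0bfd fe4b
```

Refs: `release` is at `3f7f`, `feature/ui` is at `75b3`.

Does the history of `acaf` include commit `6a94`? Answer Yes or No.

Yes

Ancestors of acaf (commits reachable by following parents): {0bfd, 6a94, a032, acaf, e546, fe4b}.
6a94 is in that set, so it is an ancestor of acaf.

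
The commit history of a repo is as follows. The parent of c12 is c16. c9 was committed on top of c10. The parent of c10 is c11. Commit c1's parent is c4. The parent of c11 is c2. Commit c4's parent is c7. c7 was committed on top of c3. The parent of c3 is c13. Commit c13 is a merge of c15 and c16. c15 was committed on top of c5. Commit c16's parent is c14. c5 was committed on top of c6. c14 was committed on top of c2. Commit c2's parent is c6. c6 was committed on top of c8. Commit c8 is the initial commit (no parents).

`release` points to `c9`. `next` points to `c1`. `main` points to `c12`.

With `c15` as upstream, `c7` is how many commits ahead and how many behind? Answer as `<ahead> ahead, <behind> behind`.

6 ahead, 0 behind

Reachable from c7: {c13, c14, c15, c16, c2, c3, c5, c6, c7, c8}.
Reachable from c15: {c15, c5, c6, c8}.
Only in c7's history (ahead): {c13, c14, c16, c2, c3, c7} — 6.
Only in c15's history (behind): {} — 0.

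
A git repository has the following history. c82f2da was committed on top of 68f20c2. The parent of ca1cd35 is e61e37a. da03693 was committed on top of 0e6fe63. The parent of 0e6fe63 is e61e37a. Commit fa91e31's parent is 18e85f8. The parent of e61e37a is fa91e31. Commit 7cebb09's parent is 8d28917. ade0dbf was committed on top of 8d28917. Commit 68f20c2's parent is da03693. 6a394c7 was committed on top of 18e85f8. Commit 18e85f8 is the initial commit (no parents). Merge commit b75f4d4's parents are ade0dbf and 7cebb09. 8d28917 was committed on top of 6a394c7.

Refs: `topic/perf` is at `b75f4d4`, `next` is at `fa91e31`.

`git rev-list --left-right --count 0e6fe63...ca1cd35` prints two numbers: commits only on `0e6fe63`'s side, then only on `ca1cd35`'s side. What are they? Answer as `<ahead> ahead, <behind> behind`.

Reachable from 0e6fe63: {0e6fe63, 18e85f8, e61e37a, fa91e31}.
Reachable from ca1cd35: {18e85f8, ca1cd35, e61e37a, fa91e31}.
Only in 0e6fe63's history (ahead): {0e6fe63} — 1.
Only in ca1cd35's history (behind): {ca1cd35} — 1.

1 ahead, 1 behind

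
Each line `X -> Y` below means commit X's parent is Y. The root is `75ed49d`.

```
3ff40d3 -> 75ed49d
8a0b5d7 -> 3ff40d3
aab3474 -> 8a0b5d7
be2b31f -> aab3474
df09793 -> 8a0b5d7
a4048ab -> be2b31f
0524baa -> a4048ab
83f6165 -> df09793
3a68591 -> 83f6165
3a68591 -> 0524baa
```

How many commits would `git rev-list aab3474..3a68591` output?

Reachable from 3a68591: {0524baa, 3a68591, 3ff40d3, 75ed49d, 83f6165, 8a0b5d7, a4048ab, aab3474, be2b31f, df09793}.
Reachable from aab3474: {3ff40d3, 75ed49d, 8a0b5d7, aab3474}.
In 3a68591's history but not aab3474's: {0524baa, 3a68591, 83f6165, a4048ab, be2b31f, df09793} — 6 commits.

6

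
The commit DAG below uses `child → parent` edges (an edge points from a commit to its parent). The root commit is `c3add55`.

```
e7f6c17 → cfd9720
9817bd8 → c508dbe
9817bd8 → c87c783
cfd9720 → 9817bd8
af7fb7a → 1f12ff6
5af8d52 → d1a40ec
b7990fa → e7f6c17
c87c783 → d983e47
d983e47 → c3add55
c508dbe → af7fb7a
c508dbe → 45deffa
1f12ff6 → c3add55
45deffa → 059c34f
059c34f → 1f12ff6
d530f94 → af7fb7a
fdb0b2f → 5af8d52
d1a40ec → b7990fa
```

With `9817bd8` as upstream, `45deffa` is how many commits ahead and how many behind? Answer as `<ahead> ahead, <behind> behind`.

Reachable from 45deffa: {059c34f, 1f12ff6, 45deffa, c3add55}.
Reachable from 9817bd8: {059c34f, 1f12ff6, 45deffa, 9817bd8, af7fb7a, c3add55, c508dbe, c87c783, d983e47}.
Only in 45deffa's history (ahead): {} — 0.
Only in 9817bd8's history (behind): {9817bd8, af7fb7a, c508dbe, c87c783, d983e47} — 5.

0 ahead, 5 behind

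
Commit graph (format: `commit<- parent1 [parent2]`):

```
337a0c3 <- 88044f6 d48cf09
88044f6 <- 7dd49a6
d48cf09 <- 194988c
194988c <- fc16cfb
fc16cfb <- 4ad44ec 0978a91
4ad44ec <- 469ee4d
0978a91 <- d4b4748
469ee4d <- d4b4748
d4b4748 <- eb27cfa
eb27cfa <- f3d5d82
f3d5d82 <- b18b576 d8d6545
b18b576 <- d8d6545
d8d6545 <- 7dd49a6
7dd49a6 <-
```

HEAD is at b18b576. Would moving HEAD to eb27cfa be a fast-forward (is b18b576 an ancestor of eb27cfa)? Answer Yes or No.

A fast-forward from b18b576 to eb27cfa is possible iff b18b576 is an ancestor of eb27cfa.
Ancestors of eb27cfa: {7dd49a6, b18b576, d8d6545, eb27cfa, f3d5d82}.
b18b576 is among them, so fast-forward is possible.

Yes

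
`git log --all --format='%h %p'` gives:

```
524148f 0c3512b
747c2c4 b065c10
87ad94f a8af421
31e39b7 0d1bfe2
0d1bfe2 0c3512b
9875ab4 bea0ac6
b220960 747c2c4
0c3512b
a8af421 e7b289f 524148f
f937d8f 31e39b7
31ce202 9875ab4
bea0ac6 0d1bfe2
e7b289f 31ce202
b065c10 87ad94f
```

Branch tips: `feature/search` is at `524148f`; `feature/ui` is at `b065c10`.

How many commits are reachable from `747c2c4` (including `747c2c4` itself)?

Walking parent pointers from 747c2c4: reachable set = {0c3512b, 0d1bfe2, 31ce202, 524148f, 747c2c4, 87ad94f, 9875ab4, a8af421, b065c10, bea0ac6, e7b289f}.
That is 11 commits.

11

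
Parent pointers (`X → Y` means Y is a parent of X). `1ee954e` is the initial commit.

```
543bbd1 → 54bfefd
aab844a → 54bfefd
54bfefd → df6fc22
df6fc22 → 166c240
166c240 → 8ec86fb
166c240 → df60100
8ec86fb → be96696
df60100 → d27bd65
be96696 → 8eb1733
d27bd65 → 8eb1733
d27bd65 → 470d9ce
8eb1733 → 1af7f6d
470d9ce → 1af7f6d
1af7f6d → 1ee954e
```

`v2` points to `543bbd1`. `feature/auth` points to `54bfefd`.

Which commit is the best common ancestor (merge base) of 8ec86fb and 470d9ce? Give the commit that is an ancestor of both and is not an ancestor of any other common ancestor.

1af7f6d

Ancestors of 8ec86fb: {1af7f6d, 1ee954e, 8eb1733, 8ec86fb, be96696}.
Ancestors of 470d9ce: {1af7f6d, 1ee954e, 470d9ce}.
Common ancestors: {1af7f6d, 1ee954e}.
Among these, 1af7f6d is not an ancestor of any other common ancestor — it is the merge base.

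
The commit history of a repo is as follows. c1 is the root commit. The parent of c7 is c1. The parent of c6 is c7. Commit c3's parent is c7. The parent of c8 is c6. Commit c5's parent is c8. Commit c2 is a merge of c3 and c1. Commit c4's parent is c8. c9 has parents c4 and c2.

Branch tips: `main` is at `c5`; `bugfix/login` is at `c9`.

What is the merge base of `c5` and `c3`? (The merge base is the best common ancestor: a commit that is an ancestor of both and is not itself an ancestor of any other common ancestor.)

c7

Ancestors of c5: {c1, c5, c6, c7, c8}.
Ancestors of c3: {c1, c3, c7}.
Common ancestors: {c1, c7}.
Among these, c7 is not an ancestor of any other common ancestor — it is the merge base.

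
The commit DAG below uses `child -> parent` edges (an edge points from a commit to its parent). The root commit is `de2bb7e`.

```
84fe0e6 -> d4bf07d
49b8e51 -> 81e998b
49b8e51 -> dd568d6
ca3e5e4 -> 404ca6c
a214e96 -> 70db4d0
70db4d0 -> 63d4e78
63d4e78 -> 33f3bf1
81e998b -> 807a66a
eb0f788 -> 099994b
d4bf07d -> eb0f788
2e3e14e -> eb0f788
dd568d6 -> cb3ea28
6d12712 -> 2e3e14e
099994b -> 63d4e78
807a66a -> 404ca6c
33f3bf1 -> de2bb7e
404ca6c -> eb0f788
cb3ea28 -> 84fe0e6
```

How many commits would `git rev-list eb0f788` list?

Walking parent pointers from eb0f788: reachable set = {099994b, 33f3bf1, 63d4e78, de2bb7e, eb0f788}.
That is 5 commits.

5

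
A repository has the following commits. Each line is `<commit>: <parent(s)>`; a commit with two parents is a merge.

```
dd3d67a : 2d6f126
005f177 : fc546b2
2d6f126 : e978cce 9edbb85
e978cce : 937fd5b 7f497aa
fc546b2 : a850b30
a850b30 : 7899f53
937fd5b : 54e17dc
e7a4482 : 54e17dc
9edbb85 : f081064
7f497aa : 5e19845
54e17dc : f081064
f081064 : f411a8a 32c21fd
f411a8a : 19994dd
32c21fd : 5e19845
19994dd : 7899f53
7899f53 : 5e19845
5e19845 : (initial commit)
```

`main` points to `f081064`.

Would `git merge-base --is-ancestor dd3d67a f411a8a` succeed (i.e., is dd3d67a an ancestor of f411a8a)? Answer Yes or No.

No

Ancestors of f411a8a: {19994dd, 5e19845, 7899f53, f411a8a}.
dd3d67a is not in that set, so it is not an ancestor of f411a8a.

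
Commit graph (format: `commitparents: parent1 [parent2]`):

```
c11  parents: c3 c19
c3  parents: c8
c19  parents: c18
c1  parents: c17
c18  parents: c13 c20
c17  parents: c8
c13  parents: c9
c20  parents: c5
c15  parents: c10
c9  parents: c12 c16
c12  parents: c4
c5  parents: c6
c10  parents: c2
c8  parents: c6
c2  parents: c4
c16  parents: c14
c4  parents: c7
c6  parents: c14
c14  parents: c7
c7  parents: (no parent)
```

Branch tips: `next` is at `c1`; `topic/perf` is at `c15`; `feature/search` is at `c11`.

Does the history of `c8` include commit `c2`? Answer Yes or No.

No

Ancestors of c8: {c14, c6, c7, c8}.
c2 is not in that set, so it is not an ancestor of c8.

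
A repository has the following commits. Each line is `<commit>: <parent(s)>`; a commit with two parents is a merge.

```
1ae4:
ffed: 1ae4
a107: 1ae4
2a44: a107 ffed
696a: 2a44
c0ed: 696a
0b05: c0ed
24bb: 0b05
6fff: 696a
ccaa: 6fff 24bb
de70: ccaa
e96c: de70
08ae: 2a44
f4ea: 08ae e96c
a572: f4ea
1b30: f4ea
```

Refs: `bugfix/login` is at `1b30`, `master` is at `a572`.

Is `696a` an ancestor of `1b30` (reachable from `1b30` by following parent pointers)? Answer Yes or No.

Ancestors of 1b30 (commits reachable by following parents): {08ae, 0b05, 1ae4, 1b30, 24bb, 2a44, 696a, 6fff, a107, c0ed, ccaa, de70, e96c, f4ea, ffed}.
696a is in that set, so it is an ancestor of 1b30.

Yes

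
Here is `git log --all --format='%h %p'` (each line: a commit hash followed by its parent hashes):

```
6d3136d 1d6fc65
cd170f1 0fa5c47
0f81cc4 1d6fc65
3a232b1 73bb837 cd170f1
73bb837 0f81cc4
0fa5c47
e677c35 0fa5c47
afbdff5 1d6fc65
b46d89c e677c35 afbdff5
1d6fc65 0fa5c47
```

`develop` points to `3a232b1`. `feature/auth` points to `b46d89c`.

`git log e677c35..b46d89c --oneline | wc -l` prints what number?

Reachable from b46d89c: {0fa5c47, 1d6fc65, afbdff5, b46d89c, e677c35}.
Reachable from e677c35: {0fa5c47, e677c35}.
In b46d89c's history but not e677c35's: {1d6fc65, afbdff5, b46d89c} — 3 commits.

3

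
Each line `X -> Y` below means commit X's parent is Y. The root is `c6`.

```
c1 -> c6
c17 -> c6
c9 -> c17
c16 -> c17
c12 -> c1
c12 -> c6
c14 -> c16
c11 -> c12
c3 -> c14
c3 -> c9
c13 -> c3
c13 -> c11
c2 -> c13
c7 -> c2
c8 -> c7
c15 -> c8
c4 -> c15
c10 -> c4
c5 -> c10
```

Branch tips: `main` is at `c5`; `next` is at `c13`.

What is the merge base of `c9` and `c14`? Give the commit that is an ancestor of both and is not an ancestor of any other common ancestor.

c17

Ancestors of c9: {c17, c6, c9}.
Ancestors of c14: {c14, c16, c17, c6}.
Common ancestors: {c17, c6}.
Among these, c17 is not an ancestor of any other common ancestor — it is the merge base.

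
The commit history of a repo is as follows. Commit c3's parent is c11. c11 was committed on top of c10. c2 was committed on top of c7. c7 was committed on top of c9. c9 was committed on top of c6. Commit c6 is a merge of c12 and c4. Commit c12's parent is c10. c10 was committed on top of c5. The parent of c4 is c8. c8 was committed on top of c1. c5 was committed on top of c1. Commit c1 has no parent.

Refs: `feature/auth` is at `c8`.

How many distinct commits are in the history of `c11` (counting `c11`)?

4

Walking parent pointers from c11: reachable set = {c1, c10, c11, c5}.
That is 4 commits.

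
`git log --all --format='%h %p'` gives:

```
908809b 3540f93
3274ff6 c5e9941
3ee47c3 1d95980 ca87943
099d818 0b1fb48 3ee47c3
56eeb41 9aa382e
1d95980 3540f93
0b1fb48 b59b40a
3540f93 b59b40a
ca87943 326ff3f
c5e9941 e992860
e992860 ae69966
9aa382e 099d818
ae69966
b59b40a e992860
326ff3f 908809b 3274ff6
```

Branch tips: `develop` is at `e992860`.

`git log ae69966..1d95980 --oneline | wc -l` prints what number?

4

Reachable from 1d95980: {1d95980, 3540f93, ae69966, b59b40a, e992860}.
Reachable from ae69966: {ae69966}.
In 1d95980's history but not ae69966's: {1d95980, 3540f93, b59b40a, e992860} — 4 commits.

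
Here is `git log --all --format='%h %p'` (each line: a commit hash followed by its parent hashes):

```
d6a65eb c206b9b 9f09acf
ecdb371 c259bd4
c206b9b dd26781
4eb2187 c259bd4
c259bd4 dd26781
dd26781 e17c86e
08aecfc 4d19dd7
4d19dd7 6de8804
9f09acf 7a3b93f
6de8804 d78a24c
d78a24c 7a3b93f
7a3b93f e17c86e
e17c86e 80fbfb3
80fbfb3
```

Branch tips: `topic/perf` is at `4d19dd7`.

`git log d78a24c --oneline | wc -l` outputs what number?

Walking parent pointers from d78a24c: reachable set = {7a3b93f, 80fbfb3, d78a24c, e17c86e}.
That is 4 commits.

4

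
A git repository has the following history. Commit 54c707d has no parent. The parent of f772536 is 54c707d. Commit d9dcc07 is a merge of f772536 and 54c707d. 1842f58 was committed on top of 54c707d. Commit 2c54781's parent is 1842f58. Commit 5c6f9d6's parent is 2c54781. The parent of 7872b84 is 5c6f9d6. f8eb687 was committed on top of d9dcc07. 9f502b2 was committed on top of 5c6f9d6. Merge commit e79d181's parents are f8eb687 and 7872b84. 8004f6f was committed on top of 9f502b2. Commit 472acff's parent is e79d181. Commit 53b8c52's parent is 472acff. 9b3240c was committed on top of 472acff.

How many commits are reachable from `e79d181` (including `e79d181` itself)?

9

Walking parent pointers from e79d181: reachable set = {1842f58, 2c54781, 54c707d, 5c6f9d6, 7872b84, d9dcc07, e79d181, f772536, f8eb687}.
That is 9 commits.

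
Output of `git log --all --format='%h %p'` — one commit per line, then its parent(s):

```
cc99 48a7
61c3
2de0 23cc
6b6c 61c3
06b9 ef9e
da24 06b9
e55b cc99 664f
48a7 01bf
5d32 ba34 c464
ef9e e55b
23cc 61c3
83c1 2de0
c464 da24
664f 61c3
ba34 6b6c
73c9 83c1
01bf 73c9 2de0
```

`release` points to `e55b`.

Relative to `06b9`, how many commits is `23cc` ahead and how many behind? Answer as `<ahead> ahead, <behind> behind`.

Reachable from 23cc: {23cc, 61c3}.
Reachable from 06b9: {01bf, 06b9, 23cc, 2de0, 48a7, 61c3, 664f, 73c9, 83c1, cc99, e55b, ef9e}.
Only in 23cc's history (ahead): {} — 0.
Only in 06b9's history (behind): {01bf, 06b9, 2de0, 48a7, 664f, 73c9, 83c1, cc99, e55b, ef9e} — 10.

0 ahead, 10 behind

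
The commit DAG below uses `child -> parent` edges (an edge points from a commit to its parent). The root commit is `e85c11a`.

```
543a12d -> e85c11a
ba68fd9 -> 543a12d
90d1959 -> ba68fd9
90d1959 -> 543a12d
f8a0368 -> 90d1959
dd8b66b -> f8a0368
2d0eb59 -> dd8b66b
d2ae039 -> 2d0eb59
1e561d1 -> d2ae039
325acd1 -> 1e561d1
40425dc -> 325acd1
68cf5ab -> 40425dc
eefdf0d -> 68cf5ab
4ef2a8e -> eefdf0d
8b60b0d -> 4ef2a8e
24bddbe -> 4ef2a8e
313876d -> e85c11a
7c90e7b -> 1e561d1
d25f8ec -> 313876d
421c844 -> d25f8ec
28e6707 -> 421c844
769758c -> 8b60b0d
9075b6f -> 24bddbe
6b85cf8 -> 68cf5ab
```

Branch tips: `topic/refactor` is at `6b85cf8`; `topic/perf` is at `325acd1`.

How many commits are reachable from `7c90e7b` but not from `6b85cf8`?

1

Reachable from 7c90e7b: {1e561d1, 2d0eb59, 543a12d, 7c90e7b, 90d1959, ba68fd9, d2ae039, dd8b66b, e85c11a, f8a0368}.
Reachable from 6b85cf8: {1e561d1, 2d0eb59, 325acd1, 40425dc, 543a12d, 68cf5ab, 6b85cf8, 90d1959, ba68fd9, d2ae039, dd8b66b, e85c11a, f8a0368}.
In 7c90e7b's history but not 6b85cf8's: {7c90e7b} — 1 commit.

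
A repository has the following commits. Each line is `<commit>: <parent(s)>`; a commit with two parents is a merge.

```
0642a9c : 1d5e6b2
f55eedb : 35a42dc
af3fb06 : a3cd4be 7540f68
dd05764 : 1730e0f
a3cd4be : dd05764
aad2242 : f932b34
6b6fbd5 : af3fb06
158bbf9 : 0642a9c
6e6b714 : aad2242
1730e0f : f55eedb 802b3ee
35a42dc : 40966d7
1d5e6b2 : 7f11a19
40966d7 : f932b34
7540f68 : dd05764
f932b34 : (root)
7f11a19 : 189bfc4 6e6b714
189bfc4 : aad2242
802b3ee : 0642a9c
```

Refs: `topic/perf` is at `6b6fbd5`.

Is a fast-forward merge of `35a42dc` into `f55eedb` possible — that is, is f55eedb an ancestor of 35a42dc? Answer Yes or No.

A fast-forward from f55eedb to 35a42dc is possible iff f55eedb is an ancestor of 35a42dc.
Ancestors of 35a42dc: {35a42dc, 40966d7, f932b34}.
f55eedb is not among them, so fast-forward is not possible.

No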